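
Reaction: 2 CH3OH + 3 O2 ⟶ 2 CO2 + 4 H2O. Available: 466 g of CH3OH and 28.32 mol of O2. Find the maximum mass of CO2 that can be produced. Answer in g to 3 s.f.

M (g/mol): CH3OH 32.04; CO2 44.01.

n(CH3OH) = 466.0 / 32.04 = 14.54 mol
n(O2) = 28.32 mol
n/ν for CH3OH = 14.54/2 = 7.270
n/ν for O2 = 28.32/3 = 9.440
Smallest n/ν is CH3OH → limiting reagent.
n(CO2) = (2/2) × 14.54 = 14.54 mol
mass = 14.54 × 44.01 = 639.9 g

640 g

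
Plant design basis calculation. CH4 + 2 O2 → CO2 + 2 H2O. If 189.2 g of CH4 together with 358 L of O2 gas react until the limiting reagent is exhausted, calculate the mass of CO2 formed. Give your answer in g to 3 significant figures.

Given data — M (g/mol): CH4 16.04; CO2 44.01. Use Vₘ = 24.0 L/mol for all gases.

n(CH4) = 189.2 / 16.04 = 11.80 mol
n(O2) = 358.0 / 24.0 = 14.92 mol
n/ν for CH4 = 11.80/1 = 11.80
n/ν for O2 = 14.92/2 = 7.460
Smallest n/ν is O2 → limiting reagent.
n(CO2) = (1/2) × 14.92 = 7.460 mol
mass = 7.460 × 44.01 = 328.3 g

328 g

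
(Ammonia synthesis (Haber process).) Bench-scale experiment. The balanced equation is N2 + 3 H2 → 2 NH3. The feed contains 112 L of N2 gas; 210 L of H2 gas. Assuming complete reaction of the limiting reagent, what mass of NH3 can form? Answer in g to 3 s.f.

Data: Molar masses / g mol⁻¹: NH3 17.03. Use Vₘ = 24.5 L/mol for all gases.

n(N2) = 112.0 / 24.5 = 4.571 mol
n(H2) = 210.0 / 24.5 = 8.571 mol
n/ν for N2 = 4.571/1 = 4.571
n/ν for H2 = 8.571/3 = 2.857
Smallest n/ν is H2 → limiting reagent.
n(NH3) = (2/3) × 8.571 = 5.714 mol
mass = 5.714 × 17.03 = 97.31 g

97.3 g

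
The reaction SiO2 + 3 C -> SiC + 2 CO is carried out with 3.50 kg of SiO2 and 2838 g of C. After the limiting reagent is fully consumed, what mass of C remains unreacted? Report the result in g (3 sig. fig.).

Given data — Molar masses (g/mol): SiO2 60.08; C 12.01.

n(SiO2) = 3.500×1000 / 60.08 = 58.26 mol
n(C) = 2838 / 12.01 = 236.3 mol
n/ν for SiO2 = 58.26/1 = 58.26
n/ν for C = 236.3/3 = 78.77
Smallest n/ν is SiO2 → limiting reagent.
C consumed = (3/1) × 58.26 = 174.8 mol
C remaining = 236.3 − 174.8 = 61.50 mol
mass = 61.50 × 12.01 = 738.6 g

739 g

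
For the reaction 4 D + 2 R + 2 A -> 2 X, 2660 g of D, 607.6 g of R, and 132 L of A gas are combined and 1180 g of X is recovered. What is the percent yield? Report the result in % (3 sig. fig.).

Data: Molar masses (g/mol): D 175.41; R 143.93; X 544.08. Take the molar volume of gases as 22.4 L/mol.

n(D) = 2660 / 175.41 = 15.16 mol
n(R) = 607.6 / 143.93 = 4.221 mol
n(A) = 132.0 / 22.4 = 5.893 mol
n/ν → D: 3.790, R: 2.111, A: 2.947; R is limiting.
theoretical n(X) = (2/2) × 4.221 = 4.221 mol → 2297 g
% yield = 1180 / 2297 × 100 = 51.37 %

51.4 %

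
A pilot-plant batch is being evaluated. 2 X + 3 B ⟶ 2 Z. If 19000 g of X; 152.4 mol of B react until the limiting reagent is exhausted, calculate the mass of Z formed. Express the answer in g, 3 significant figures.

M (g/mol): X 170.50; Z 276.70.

28100 g

n(X) = 19000 / 170.50 = 111.4 mol
n(B) = 152.4 mol
n/ν for X = 111.4/2 = 55.70
n/ν for B = 152.4/3 = 50.80
Smallest n/ν is B → limiting reagent.
n(Z) = (2/3) × 152.4 = 101.6 mol
mass = 101.6 × 276.70 = 28110 g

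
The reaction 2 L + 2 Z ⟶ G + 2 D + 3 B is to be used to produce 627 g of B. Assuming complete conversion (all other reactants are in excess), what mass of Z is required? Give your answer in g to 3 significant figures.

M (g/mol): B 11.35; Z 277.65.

10200 g

n(B) = 627 / 11.35 = 55.24 mol
n(Z) = (2/3) × 55.24 = 36.83 mol
mass = 36.83 × 277.65 = 10230 g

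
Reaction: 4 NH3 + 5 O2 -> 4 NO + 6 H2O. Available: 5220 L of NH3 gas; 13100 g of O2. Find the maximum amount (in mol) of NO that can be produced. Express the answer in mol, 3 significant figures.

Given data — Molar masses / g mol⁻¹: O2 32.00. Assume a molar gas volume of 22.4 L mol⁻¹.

n(NH3) = 5220 / 22.4 = 233.0 mol
n(O2) = 13100 / 32.00 = 409.4 mol
n/ν → NH3: 58.25, O2: 81.88; NH3 is limiting.
n(NO) = (4/4) × 233.0 = 233.0 mol

233 mol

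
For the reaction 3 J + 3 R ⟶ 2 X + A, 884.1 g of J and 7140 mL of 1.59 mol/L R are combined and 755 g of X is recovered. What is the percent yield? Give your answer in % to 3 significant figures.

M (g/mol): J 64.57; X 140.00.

n(J) = 884.1 / 64.57 = 13.69 mol
n(R) = 1.59 × 7140/1000 = 11.35 mol
n/ν → J: 4.563, R: 3.783; R is limiting.
theoretical n(X) = (2/3) × 11.35 = 7.567 mol → 1059 g
% yield = 755 / 1059 × 100 = 71.29 %

71.3 %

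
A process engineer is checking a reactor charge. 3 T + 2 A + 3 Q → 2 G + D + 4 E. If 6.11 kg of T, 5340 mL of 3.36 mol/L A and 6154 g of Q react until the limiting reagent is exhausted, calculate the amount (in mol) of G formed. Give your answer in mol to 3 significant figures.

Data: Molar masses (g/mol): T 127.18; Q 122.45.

17.9 mol

n(T) = 6.110×1000 / 127.18 = 48.04 mol
n(A) = 3.36 × 5340/1000 = 17.94 mol
n(Q) = 6154 / 122.45 = 50.26 mol
n/ν for T = 48.04/3 = 16.01
n/ν for A = 17.94/2 = 8.970
n/ν for Q = 50.26/3 = 16.75
Smallest n/ν is A → limiting reagent.
n(G) = (2/2) × 17.94 = 17.94 mol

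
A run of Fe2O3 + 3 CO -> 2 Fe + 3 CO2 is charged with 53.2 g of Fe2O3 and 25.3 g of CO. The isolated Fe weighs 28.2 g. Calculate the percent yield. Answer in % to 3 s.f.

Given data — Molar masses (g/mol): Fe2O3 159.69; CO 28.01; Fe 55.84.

83.9 %

n(Fe2O3) = 53.20 / 159.69 = 0.3331 mol
n(CO) = 25.30 / 28.01 = 0.9032 mol
n/ν for Fe2O3 = 0.3331/1 = 0.3331
n/ν for CO = 0.9032/3 = 0.3011
Smallest n/ν is CO → limiting reagent.
theoretical n(Fe) = (2/3) × 0.9032 = 0.6021 mol → 33.62 g
% yield = 28.2 / 33.62 × 100 = 83.88 %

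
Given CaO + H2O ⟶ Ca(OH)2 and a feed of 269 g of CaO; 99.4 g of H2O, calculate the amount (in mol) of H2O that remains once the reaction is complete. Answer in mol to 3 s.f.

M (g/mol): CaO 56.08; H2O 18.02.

0.719 mol

n(CaO) = 269.0 / 56.08 = 4.797 mol
n(H2O) = 99.40 / 18.02 = 5.516 mol
n/ν for CaO = 4.797/1 = 4.797
n/ν for H2O = 5.516/1 = 5.516
Smallest n/ν is CaO → limiting reagent.
H2O consumed = (1/1) × 4.797 = 4.797 mol
H2O remaining = 5.516 − 4.797 = 0.7190 mol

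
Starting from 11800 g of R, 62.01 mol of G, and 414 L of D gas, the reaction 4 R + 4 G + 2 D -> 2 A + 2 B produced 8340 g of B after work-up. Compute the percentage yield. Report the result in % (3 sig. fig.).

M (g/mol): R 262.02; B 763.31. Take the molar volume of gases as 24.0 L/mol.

n(R) = 11800 / 262.02 = 45.03 mol
n(G) = 62.01 mol
n(D) = 414.0 / 24.0 = 17.25 mol
n/ν for R = 45.03/4 = 11.26
n/ν for G = 62.01/4 = 15.50
n/ν for D = 17.25/2 = 8.625
Smallest n/ν is D → limiting reagent.
theoretical n(B) = (2/2) × 17.25 = 17.25 mol → 13170 g
% yield = 8340 / 13170 × 100 = 63.33 %

63.3 %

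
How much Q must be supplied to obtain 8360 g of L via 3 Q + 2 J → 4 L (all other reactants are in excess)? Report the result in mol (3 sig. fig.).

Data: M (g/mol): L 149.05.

n(L) = 8360 / 149.05 = 56.09 mol
n(Q) = (3/4) × 56.09 = 42.07 mol

42.1 mol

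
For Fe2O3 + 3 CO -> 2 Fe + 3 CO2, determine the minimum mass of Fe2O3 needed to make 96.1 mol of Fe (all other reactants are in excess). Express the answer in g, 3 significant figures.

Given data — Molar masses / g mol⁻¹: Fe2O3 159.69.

n(Fe) = 96.10 mol
n(Fe2O3) = (1/2) × 96.10 = 48.05 mol
mass = 48.05 × 159.69 = 7673 g

7670 g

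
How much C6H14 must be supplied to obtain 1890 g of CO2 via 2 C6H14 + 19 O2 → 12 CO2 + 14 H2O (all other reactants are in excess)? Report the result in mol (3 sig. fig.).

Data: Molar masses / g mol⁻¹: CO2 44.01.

n(CO2) = 1890 / 44.01 = 42.94 mol
n(C6H14) = (2/12) × 42.94 = 7.157 mol

7.16 mol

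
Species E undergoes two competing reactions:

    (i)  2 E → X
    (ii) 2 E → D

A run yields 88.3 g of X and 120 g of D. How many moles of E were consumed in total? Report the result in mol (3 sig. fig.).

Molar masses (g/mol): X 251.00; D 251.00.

n(X) = 88.3 / 251.00 = 0.3518 mol
n(D) = 120 / 251.00 = 0.4781 mol
n(E) via (i) = (2/1)×0.3518 = 0.7036 mol
n(E) via (ii) = (2/1)×0.4781 = 0.9562 mol
total n(E) = 0.7036 + 0.9562 = 1.660 mol

1.66 mol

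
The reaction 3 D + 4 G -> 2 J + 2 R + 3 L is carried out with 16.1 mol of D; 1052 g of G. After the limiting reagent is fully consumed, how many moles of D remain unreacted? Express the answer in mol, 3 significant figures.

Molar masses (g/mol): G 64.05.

n(D) = 16.10 mol
n(G) = 1052 / 64.05 = 16.42 mol
n/ν for D = 16.10/3 = 5.367
n/ν for G = 16.42/4 = 4.105
Smallest n/ν is G → limiting reagent.
D consumed = (3/4) × 16.42 = 12.32 mol
D remaining = 16.10 − 12.32 = 3.780 mol

3.78 mol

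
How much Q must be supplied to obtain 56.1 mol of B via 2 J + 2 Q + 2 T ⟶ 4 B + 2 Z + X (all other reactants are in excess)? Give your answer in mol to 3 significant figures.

28.1 mol

n(B) = 56.10 mol
n(Q) = (2/4) × 56.10 = 28.05 mol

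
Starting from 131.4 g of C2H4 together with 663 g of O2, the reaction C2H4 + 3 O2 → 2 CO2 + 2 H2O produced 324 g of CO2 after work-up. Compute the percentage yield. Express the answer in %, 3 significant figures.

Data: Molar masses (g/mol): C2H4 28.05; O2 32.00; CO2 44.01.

n(C2H4) = 131.4 / 28.05 = 4.684 mol
n(O2) = 663.0 / 32.00 = 20.72 mol
n/ν → C2H4: 4.684, O2: 6.907; C2H4 is limiting.
theoretical n(CO2) = (2/1) × 4.684 = 9.368 mol → 412.3 g
% yield = 324 / 412.3 × 100 = 78.58 %

78.6 %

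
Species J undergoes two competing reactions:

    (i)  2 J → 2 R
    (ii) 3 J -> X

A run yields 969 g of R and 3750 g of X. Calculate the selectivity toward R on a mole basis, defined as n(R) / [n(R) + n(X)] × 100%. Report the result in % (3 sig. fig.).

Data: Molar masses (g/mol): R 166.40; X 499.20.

n(R) = 969 / 166.40 = 5.823 mol
n(X) = 3750 / 499.20 = 7.512 mol
selectivity = 5.823/(5.823+7.512) × 100 = 43.67 %

43.7 %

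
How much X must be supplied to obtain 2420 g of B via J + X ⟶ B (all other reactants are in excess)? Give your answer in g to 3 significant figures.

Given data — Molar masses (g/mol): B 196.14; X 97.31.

n(B) = 2420 / 196.14 = 12.34 mol
n(X) = (1/1) × 12.34 = 12.34 mol
mass = 12.34 × 97.31 = 1201 g

1200 g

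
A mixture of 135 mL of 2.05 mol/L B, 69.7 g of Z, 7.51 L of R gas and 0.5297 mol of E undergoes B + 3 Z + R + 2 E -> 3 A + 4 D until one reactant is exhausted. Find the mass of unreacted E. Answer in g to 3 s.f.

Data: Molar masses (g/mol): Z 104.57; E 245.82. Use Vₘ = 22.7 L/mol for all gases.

n(B) = 2.05 × 135.0/1000 = 0.2768 mol
n(Z) = 69.70 / 104.57 = 0.6665 mol
n(R) = 7.510 / 22.7 = 0.3308 mol
n(E) = 0.5297 mol
n/ν → B: 0.2768, Z: 0.2222, R: 0.3308, E: 0.2649; Z is limiting.
E consumed = (2/3) × 0.6665 = 0.4443 mol
E remaining = 0.5297 − 0.4443 = 0.08540 mol
mass = 0.08540 × 245.82 = 20.99 g

21.0 g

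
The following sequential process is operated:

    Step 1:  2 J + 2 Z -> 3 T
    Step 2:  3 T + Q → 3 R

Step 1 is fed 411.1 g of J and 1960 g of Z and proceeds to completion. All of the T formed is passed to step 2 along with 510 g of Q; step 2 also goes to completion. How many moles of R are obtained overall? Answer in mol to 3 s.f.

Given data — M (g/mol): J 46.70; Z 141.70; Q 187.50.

Step 1:
n(J) = 411.1 / 46.70 = 8.803 mol
n(Z) = 1960 / 141.70 = 13.83 mol
n/ν for J = 8.803/2 = 4.402
n/ν for Z = 13.83/2 = 6.915
Smallest n/ν is J → limiting reagent.
n(T) produced = (3/2) × 8.803 = 13.20 mol
Step 2:
n(T) available = 13.20 mol
n(Q) = 510.0 / 187.50 = 2.720 mol
n/ν for T = 13.20/3 = 4.400
n/ν for Q = 2.720/1 = 2.720
Smallest n/ν is Q → limiting reagent.
n(R) = (3/1) × 2.720 = 8.160 mol

8.16 mol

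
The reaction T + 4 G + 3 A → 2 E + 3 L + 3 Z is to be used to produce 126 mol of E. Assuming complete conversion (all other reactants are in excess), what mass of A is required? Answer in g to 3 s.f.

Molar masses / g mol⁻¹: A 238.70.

45100 g

n(E) = 126.0 mol
n(A) = (3/2) × 126.0 = 189.0 mol
mass = 189.0 × 238.70 = 45110 g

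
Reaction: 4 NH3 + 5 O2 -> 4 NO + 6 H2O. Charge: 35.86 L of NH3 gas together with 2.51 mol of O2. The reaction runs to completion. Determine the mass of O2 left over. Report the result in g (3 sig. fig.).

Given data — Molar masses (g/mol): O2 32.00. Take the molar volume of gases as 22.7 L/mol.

n(NH3) = 35.86 / 22.7 = 1.580 mol
n(O2) = 2.510 mol
n/ν → NH3: 0.3950, O2: 0.5020; NH3 is limiting.
O2 consumed = (5/4) × 1.580 = 1.975 mol
O2 remaining = 2.510 − 1.975 = 0.5350 mol
mass = 0.5350 × 32.00 = 17.12 g

17.1 g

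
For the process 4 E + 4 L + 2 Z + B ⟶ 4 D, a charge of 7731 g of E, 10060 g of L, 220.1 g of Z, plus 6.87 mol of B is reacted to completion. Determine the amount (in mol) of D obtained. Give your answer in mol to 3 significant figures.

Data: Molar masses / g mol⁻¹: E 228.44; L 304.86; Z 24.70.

17.8 mol

n(E) = 7731 / 228.44 = 33.84 mol
n(L) = 10060 / 304.86 = 33.00 mol
n(Z) = 220.1 / 24.70 = 8.911 mol
n(B) = 6.870 mol
n/ν for E = 33.84/4 = 8.460
n/ν for L = 33.00/4 = 8.250
n/ν for Z = 8.911/2 = 4.456
n/ν for B = 6.870/1 = 6.870
Smallest n/ν is Z → limiting reagent.
n(D) = (4/2) × 8.911 = 17.82 mol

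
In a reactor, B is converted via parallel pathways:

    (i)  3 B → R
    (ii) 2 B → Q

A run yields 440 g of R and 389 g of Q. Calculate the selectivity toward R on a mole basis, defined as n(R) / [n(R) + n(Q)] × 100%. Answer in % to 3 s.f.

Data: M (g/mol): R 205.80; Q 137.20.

n(R) = 440 / 205.80 = 2.138 mol
n(Q) = 389 / 137.20 = 2.835 mol
selectivity = 2.138/(2.138+2.835) × 100 = 42.99 %

43.0 %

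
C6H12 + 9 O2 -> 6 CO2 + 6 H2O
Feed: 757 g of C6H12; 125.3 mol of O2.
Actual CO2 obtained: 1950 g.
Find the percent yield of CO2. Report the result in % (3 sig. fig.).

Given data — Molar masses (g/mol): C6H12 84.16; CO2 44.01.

n(C6H12) = 757.0 / 84.16 = 8.995 mol
n(O2) = 125.3 mol
n/ν → C6H12: 8.995, O2: 13.92; C6H12 is limiting.
theoretical n(CO2) = (6/1) × 8.995 = 53.97 mol → 2375 g
% yield = 1950 / 2375 × 100 = 82.11 %

82.1 %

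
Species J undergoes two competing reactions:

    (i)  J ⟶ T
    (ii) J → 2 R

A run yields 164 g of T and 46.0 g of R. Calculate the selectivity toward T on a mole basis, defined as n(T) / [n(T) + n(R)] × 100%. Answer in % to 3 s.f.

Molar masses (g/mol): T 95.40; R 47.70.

64.1 %

n(T) = 164 / 95.40 = 1.719 mol
n(R) = 46.0 / 47.70 = 0.9644 mol
selectivity = 1.719/(1.719+0.9644) × 100 = 64.06 %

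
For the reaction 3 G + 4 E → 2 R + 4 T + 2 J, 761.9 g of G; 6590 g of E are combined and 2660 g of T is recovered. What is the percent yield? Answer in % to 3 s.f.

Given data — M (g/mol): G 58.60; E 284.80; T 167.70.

n(G) = 761.9 / 58.60 = 13.00 mol
n(E) = 6590 / 284.80 = 23.14 mol
n/ν for G = 13.00/3 = 4.333
n/ν for E = 23.14/4 = 5.785
Smallest n/ν is G → limiting reagent.
theoretical n(T) = (4/3) × 13.00 = 17.33 mol → 2906 g
% yield = 2660 / 2906 × 100 = 91.53 %

91.5 %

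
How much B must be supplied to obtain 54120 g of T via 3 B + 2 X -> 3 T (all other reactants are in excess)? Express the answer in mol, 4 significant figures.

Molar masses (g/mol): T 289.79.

186.8 mol

n(T) = 54120 / 289.79 = 186.8 mol
n(B) = (3/3) × 186.8 = 186.8 mol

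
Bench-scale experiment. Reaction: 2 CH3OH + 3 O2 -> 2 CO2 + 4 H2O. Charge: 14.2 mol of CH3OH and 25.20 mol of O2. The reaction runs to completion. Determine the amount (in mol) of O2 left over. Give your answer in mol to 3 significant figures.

3.90 mol

n(CH3OH) = 14.20 mol
n(O2) = 25.20 mol
n/ν for CH3OH = 14.20/2 = 7.100
n/ν for O2 = 25.20/3 = 8.400
Smallest n/ν is CH3OH → limiting reagent.
O2 consumed = (3/2) × 14.20 = 21.30 mol
O2 remaining = 25.20 − 21.30 = 3.900 mol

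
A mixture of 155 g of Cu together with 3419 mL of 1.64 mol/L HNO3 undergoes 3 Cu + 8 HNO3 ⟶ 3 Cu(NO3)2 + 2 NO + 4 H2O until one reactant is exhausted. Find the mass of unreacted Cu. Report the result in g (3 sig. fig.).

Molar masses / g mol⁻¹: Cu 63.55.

21.4 g

n(Cu) = 155.0 / 63.55 = 2.439 mol
n(HNO3) = 1.64 × 3419/1000 = 5.607 mol
n/ν → Cu: 0.8130, HNO3: 0.7009; HNO3 is limiting.
Cu consumed = (3/8) × 5.607 = 2.103 mol
Cu remaining = 2.439 − 2.103 = 0.3360 mol
mass = 0.3360 × 63.55 = 21.35 g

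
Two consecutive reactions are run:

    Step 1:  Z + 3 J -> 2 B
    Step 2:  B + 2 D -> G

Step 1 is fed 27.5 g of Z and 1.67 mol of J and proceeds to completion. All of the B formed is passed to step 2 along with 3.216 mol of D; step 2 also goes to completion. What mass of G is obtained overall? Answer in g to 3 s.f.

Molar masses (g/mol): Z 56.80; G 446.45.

Step 1:
n(Z) = 27.50 / 56.80 = 0.4842 mol
n(J) = 1.670 mol
n/ν → Z: 0.4842, J: 0.5567; Z is limiting.
n(B) produced = (2/1) × 0.4842 = 0.9684 mol
Step 2:
n(B) available = 0.9684 mol
n(D) = 3.216 mol
n/ν → B: 0.9684, D: 1.608; B is limiting.
n(G) = (1/1) × 0.9684 = 0.9684 mol
mass = 0.9684 × 446.45 = 432.3 g

432 g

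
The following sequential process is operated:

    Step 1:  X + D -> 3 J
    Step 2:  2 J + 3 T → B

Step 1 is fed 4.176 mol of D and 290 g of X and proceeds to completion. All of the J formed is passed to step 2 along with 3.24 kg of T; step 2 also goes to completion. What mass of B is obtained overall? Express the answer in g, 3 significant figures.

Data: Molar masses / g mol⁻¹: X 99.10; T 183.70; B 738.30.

Step 1:
n(D) = 4.176 mol
n(X) = 290.0 / 99.10 = 2.926 mol
n/ν → D: 4.176, X: 2.926; X is limiting.
n(J) produced = (3/1) × 2.926 = 8.778 mol
Step 2:
n(J) available = 8.778 mol
n(T) = 3.240×1000 / 183.70 = 17.64 mol
n/ν → J: 4.389, T: 5.880; J is limiting.
n(B) = (1/2) × 8.778 = 4.389 mol
mass = 4.389 × 738.30 = 3240 g

3240 g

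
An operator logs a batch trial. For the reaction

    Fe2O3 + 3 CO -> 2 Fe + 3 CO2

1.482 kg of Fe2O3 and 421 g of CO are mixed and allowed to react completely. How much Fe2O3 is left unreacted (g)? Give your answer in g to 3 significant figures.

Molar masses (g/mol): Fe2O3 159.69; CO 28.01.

n(Fe2O3) = 1.482×1000 / 159.69 = 9.280 mol
n(CO) = 421.0 / 28.01 = 15.03 mol
n/ν for Fe2O3 = 9.280/1 = 9.280
n/ν for CO = 15.03/3 = 5.010
Smallest n/ν is CO → limiting reagent.
Fe2O3 consumed = (1/3) × 15.03 = 5.010 mol
Fe2O3 remaining = 9.280 − 5.010 = 4.270 mol
mass = 4.270 × 159.69 = 681.9 g

682 g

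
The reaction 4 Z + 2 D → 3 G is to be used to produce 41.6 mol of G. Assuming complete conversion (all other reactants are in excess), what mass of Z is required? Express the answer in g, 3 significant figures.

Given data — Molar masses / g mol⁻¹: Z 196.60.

10900 g

n(G) = 41.60 mol
n(Z) = (4/3) × 41.60 = 55.47 mol
mass = 55.47 × 196.60 = 10910 g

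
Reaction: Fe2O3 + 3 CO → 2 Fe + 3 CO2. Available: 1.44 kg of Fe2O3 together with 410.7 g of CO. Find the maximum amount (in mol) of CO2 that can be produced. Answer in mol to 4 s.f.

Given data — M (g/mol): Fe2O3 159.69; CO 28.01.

14.66 mol

n(Fe2O3) = 1.440×1000 / 159.69 = 9.017 mol
n(CO) = 410.7 / 28.01 = 14.66 mol
n/ν for Fe2O3 = 9.017/1 = 9.017
n/ν for CO = 14.66/3 = 4.887
Smallest n/ν is CO → limiting reagent.
n(CO2) = (3/3) × 14.66 = 14.66 mol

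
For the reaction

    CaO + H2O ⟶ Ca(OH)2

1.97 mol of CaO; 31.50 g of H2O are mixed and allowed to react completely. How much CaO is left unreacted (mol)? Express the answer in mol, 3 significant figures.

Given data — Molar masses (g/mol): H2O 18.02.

0.222 mol

n(CaO) = 1.970 mol
n(H2O) = 31.50 / 18.02 = 1.748 mol
n/ν for CaO = 1.970/1 = 1.970
n/ν for H2O = 1.748/1 = 1.748
Smallest n/ν is H2O → limiting reagent.
CaO consumed = (1/1) × 1.748 = 1.748 mol
CaO remaining = 1.970 − 1.748 = 0.2220 mol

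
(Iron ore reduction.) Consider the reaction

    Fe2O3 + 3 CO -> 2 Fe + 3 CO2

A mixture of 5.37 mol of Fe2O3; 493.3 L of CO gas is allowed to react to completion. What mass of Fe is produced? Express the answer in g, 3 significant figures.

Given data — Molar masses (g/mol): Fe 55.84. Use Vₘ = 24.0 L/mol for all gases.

n(Fe2O3) = 5.370 mol
n(CO) = 493.3 / 24.0 = 20.55 mol
n/ν for Fe2O3 = 5.370/1 = 5.370
n/ν for CO = 20.55/3 = 6.850
Smallest n/ν is Fe2O3 → limiting reagent.
n(Fe) = (2/1) × 5.370 = 10.74 mol
mass = 10.74 × 55.84 = 599.7 g

600 g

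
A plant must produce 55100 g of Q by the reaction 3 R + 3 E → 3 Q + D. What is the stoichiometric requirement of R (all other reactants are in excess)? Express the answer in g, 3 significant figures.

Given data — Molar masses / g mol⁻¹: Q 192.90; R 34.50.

9850 g

n(Q) = 55100 / 192.90 = 285.6 mol
n(R) = (3/3) × 285.6 = 285.6 mol
mass = 285.6 × 34.50 = 9853 g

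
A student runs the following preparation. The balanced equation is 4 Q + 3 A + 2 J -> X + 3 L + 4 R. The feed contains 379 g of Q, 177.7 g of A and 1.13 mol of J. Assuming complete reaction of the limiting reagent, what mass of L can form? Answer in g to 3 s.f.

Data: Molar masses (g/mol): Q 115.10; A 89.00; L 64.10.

109 g

n(Q) = 379.0 / 115.10 = 3.293 mol
n(A) = 177.7 / 89.00 = 1.997 mol
n(J) = 1.130 mol
n/ν for Q = 3.293/4 = 0.8233
n/ν for A = 1.997/3 = 0.6657
n/ν for J = 1.130/2 = 0.5650
Smallest n/ν is J → limiting reagent.
n(L) = (3/2) × 1.130 = 1.695 mol
mass = 1.695 × 64.10 = 108.6 g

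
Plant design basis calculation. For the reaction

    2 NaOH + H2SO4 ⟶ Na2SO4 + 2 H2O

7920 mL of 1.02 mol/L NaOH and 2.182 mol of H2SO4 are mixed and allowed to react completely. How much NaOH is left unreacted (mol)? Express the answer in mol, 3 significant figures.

3.71 mol

n(NaOH) = 1.02 × 7920/1000 = 8.078 mol
n(H2SO4) = 2.182 mol
n/ν for NaOH = 8.078/2 = 4.039
n/ν for H2SO4 = 2.182/1 = 2.182
Smallest n/ν is H2SO4 → limiting reagent.
NaOH consumed = (2/1) × 2.182 = 4.364 mol
NaOH remaining = 8.078 − 4.364 = 3.714 mol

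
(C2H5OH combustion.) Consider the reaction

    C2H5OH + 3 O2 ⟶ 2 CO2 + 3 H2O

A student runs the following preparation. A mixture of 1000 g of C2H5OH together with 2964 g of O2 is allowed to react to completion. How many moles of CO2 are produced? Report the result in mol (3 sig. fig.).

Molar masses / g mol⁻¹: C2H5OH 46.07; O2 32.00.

43.4 mol

n(C2H5OH) = 1000 / 46.07 = 21.71 mol
n(O2) = 2964 / 32.00 = 92.63 mol
n/ν for C2H5OH = 21.71/1 = 21.71
n/ν for O2 = 92.63/3 = 30.88
Smallest n/ν is C2H5OH → limiting reagent.
n(CO2) = (2/1) × 21.71 = 43.42 mol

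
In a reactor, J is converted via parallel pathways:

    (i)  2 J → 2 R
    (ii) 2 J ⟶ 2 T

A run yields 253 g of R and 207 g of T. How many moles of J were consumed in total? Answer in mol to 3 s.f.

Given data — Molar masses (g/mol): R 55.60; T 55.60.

n(R) = 253 / 55.60 = 4.550 mol
n(T) = 207 / 55.60 = 3.723 mol
n(J) via (i) = (2/2)×4.550 = 4.550 mol
n(J) via (ii) = (2/2)×3.723 = 3.723 mol
total n(J) = 4.550 + 3.723 = 8.273 mol

8.27 mol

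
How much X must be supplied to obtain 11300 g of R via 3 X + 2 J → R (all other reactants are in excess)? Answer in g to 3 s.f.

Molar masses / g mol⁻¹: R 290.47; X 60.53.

7060 g

n(R) = 11300 / 290.47 = 38.90 mol
n(X) = (3/1) × 38.90 = 116.7 mol
mass = 116.7 × 60.53 = 7064 g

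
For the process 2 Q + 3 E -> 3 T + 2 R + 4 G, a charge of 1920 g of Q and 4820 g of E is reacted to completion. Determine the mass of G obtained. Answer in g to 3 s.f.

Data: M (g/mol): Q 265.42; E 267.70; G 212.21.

n(Q) = 1920 / 265.42 = 7.234 mol
n(E) = 4820 / 267.70 = 18.01 mol
n/ν for Q = 7.234/2 = 3.617
n/ν for E = 18.01/3 = 6.003
Smallest n/ν is Q → limiting reagent.
n(G) = (4/2) × 7.234 = 14.47 mol
mass = 14.47 × 212.21 = 3071 g

3070 g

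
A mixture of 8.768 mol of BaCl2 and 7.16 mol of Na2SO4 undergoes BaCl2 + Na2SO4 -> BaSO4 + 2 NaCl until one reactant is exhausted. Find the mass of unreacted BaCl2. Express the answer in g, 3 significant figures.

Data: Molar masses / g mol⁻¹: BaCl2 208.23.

n(BaCl2) = 8.768 mol
n(Na2SO4) = 7.160 mol
n/ν → BaCl2: 8.768, Na2SO4: 7.160; Na2SO4 is limiting.
BaCl2 consumed = (1/1) × 7.160 = 7.160 mol
BaCl2 remaining = 8.768 − 7.160 = 1.608 mol
mass = 1.608 × 208.23 = 334.8 g

335 g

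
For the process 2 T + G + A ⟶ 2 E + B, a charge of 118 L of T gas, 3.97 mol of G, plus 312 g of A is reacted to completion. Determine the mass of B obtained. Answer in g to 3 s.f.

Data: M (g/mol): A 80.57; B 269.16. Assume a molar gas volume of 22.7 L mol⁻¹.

n(T) = 118.0 / 22.7 = 5.198 mol
n(G) = 3.970 mol
n(A) = 312.0 / 80.57 = 3.872 mol
n/ν → T: 2.599, G: 3.970, A: 3.872; T is limiting.
n(B) = (1/2) × 5.198 = 2.599 mol
mass = 2.599 × 269.16 = 699.5 g

700 g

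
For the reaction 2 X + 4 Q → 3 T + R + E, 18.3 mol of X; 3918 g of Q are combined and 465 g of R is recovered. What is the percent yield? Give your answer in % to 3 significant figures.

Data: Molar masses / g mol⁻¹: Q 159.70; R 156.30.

n(X) = 18.30 mol
n(Q) = 3918 / 159.70 = 24.53 mol
n/ν for X = 18.30/2 = 9.150
n/ν for Q = 24.53/4 = 6.133
Smallest n/ν is Q → limiting reagent.
theoretical n(R) = (1/4) × 24.53 = 6.133 mol → 958.6 g
% yield = 465 / 958.6 × 100 = 48.51 %

48.5 %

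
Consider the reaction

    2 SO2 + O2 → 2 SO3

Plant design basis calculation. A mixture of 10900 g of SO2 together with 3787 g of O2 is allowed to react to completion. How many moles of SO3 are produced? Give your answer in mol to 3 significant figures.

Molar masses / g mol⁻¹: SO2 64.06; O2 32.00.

170 mol

n(SO2) = 10900 / 64.06 = 170.2 mol
n(O2) = 3787 / 32.00 = 118.3 mol
n/ν for SO2 = 170.2/2 = 85.10
n/ν for O2 = 118.3/1 = 118.3
Smallest n/ν is SO2 → limiting reagent.
n(SO3) = (2/2) × 170.2 = 170.2 mol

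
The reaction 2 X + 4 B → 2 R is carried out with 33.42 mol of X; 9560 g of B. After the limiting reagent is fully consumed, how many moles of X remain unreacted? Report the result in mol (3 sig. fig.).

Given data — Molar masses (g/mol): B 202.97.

9.87 mol

n(X) = 33.42 mol
n(B) = 9560 / 202.97 = 47.10 mol
n/ν → X: 16.71, B: 11.78; B is limiting.
X consumed = (2/4) × 47.10 = 23.55 mol
X remaining = 33.42 − 23.55 = 9.870 mol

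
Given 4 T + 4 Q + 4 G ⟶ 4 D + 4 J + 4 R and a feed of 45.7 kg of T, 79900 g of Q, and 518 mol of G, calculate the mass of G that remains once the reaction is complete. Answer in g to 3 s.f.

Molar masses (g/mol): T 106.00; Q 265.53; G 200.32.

n(T) = 45.70×1000 / 106.00 = 431.1 mol
n(Q) = 79900 / 265.53 = 300.9 mol
n(G) = 518.0 mol
n/ν → T: 107.8, Q: 75.23, G: 129.5; Q is limiting.
G consumed = (4/4) × 300.9 = 300.9 mol
G remaining = 518.0 − 300.9 = 217.1 mol
mass = 217.1 × 200.32 = 43490 g

43500 g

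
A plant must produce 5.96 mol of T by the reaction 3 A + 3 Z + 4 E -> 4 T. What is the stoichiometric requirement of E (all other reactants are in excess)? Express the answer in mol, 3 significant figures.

5.96 mol

n(T) = 5.960 mol
n(E) = (4/4) × 5.960 = 5.960 mol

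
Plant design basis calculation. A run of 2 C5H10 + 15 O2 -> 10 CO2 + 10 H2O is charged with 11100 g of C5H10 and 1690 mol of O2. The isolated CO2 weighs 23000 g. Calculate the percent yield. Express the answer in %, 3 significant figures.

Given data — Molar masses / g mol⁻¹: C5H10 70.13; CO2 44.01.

66.0 %

n(C5H10) = 11100 / 70.13 = 158.3 mol
n(O2) = 1690 mol
n/ν → C5H10: 79.15, O2: 112.7; C5H10 is limiting.
theoretical n(CO2) = (10/2) × 158.3 = 791.5 mol → 34830 g
% yield = 23000 / 34830 × 100 = 66.04 %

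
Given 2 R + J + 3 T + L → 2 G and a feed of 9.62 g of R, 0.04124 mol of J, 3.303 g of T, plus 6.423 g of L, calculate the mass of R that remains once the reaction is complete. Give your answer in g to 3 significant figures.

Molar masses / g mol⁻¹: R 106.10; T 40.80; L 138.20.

n(R) = 9.620 / 106.10 = 0.09067 mol
n(J) = 0.04124 mol
n(T) = 3.303 / 40.80 = 0.08096 mol
n(L) = 6.423 / 138.20 = 0.04648 mol
n/ν for R = 0.09067/2 = 0.04534
n/ν for J = 0.04124/1 = 0.04124
n/ν for T = 0.08096/3 = 0.02699
n/ν for L = 0.04648/1 = 0.04648
Smallest n/ν is T → limiting reagent.
R consumed = (2/3) × 0.08096 = 0.05397 mol
R remaining = 0.09067 − 0.05397 = 0.03670 mol
mass = 0.03670 × 106.10 = 3.894 g

3.89 g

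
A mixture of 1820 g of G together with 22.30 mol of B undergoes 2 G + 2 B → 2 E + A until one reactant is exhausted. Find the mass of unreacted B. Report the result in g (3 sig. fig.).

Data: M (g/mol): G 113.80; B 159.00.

n(G) = 1820 / 113.80 = 15.99 mol
n(B) = 22.30 mol
n/ν for G = 15.99/2 = 7.995
n/ν for B = 22.30/2 = 11.15
Smallest n/ν is G → limiting reagent.
B consumed = (2/2) × 15.99 = 15.99 mol
B remaining = 22.30 − 15.99 = 6.310 mol
mass = 6.310 × 159.00 = 1003 g

1000 g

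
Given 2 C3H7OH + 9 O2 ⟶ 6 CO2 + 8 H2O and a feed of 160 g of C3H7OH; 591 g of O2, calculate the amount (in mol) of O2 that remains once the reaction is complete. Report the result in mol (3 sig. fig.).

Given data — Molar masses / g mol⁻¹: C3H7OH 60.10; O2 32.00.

6.49 mol

n(C3H7OH) = 160.0 / 60.10 = 2.662 mol
n(O2) = 591.0 / 32.00 = 18.47 mol
n/ν → C3H7OH: 1.331, O2: 2.052; C3H7OH is limiting.
O2 consumed = (9/2) × 2.662 = 11.98 mol
O2 remaining = 18.47 − 11.98 = 6.490 mol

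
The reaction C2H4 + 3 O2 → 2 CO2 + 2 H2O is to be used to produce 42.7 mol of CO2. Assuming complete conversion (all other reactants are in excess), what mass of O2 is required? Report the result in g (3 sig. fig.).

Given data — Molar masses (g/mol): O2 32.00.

n(CO2) = 42.70 mol
n(O2) = (3/2) × 42.70 = 64.05 mol
mass = 64.05 × 32.00 = 2050 g

2050 g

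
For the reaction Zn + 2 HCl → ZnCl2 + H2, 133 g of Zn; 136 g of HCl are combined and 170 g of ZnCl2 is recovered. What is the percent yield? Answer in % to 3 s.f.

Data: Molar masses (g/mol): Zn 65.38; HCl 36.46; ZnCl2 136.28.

n(Zn) = 133.0 / 65.38 = 2.034 mol
n(HCl) = 136.0 / 36.46 = 3.730 mol
n/ν for Zn = 2.034/1 = 2.034
n/ν for HCl = 3.730/2 = 1.865
Smallest n/ν is HCl → limiting reagent.
theoretical n(ZnCl2) = (1/2) × 3.730 = 1.865 mol → 254.2 g
% yield = 170 / 254.2 × 100 = 66.88 %

66.9 %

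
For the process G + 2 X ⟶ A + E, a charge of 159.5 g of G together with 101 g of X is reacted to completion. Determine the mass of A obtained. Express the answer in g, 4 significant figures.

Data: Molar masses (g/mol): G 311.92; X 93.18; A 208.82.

106.8 g

n(G) = 159.5 / 311.92 = 0.5113 mol
n(X) = 101.0 / 93.18 = 1.084 mol
n/ν → G: 0.5113, X: 0.5420; G is limiting.
n(A) = (1/1) × 0.5113 = 0.5113 mol
mass = 0.5113 × 208.82 = 106.8 g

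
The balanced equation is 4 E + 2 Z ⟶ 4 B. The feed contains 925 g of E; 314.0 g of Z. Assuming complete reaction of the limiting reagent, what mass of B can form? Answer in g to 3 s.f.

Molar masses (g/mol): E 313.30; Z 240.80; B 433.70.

n(E) = 925.0 / 313.30 = 2.952 mol
n(Z) = 314.0 / 240.80 = 1.304 mol
n/ν → E: 0.7380, Z: 0.6520; Z is limiting.
n(B) = (4/2) × 1.304 = 2.608 mol
mass = 2.608 × 433.70 = 1131 g

1130 g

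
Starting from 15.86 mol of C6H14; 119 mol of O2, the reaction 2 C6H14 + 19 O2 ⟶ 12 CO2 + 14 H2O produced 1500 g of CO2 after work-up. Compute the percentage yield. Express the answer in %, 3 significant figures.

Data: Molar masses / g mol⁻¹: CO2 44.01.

n(C6H14) = 15.86 mol
n(O2) = 119.0 mol
n/ν → C6H14: 7.930, O2: 6.263; O2 is limiting.
theoretical n(CO2) = (12/19) × 119.0 = 75.16 mol → 3308 g
% yield = 1500 / 3308 × 100 = 45.34 %

45.3 %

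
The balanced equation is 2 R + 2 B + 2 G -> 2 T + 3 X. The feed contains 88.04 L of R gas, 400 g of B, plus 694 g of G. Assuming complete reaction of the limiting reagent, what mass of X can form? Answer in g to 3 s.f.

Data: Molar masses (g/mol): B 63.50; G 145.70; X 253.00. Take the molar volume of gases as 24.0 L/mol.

n(R) = 88.04 / 24.0 = 3.668 mol
n(B) = 400.0 / 63.50 = 6.299 mol
n(G) = 694.0 / 145.70 = 4.763 mol
n/ν → R: 1.834, B: 3.150, G: 2.382; R is limiting.
n(X) = (3/2) × 3.668 = 5.502 mol
mass = 5.502 × 253.00 = 1392 g

1390 g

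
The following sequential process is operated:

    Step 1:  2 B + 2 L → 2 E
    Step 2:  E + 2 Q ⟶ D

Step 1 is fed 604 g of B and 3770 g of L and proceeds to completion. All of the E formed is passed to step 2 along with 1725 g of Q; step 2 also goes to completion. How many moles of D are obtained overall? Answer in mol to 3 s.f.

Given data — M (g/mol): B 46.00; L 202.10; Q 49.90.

Step 1:
n(B) = 604.0 / 46.00 = 13.13 mol
n(L) = 3770 / 202.10 = 18.65 mol
n/ν → B: 6.565, L: 9.325; B is limiting.
n(E) produced = (2/2) × 13.13 = 13.13 mol
Step 2:
n(E) available = 13.13 mol
n(Q) = 1725 / 49.90 = 34.57 mol
n/ν → E: 13.13, Q: 17.29; E is limiting.
n(D) = (1/1) × 13.13 = 13.13 mol

13.1 mol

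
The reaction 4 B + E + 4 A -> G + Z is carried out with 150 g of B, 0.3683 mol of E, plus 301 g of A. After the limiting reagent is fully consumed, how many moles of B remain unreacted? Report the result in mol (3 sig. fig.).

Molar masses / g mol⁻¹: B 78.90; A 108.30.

0.428 mol

n(B) = 150.0 / 78.90 = 1.901 mol
n(E) = 0.3683 mol
n(A) = 301.0 / 108.30 = 2.779 mol
n/ν for B = 1.901/4 = 0.4753
n/ν for E = 0.3683/1 = 0.3683
n/ν for A = 2.779/4 = 0.6948
Smallest n/ν is E → limiting reagent.
B consumed = (4/1) × 0.3683 = 1.473 mol
B remaining = 1.901 − 1.473 = 0.4280 mol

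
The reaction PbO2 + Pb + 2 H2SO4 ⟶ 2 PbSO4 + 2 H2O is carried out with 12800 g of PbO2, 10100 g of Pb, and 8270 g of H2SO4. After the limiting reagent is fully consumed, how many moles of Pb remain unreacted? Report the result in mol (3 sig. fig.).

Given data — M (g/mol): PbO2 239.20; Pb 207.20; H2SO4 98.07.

6.58 mol

n(PbO2) = 12800 / 239.20 = 53.51 mol
n(Pb) = 10100 / 207.20 = 48.75 mol
n(H2SO4) = 8270 / 98.07 = 84.33 mol
n/ν for PbO2 = 53.51/1 = 53.51
n/ν for Pb = 48.75/1 = 48.75
n/ν for H2SO4 = 84.33/2 = 42.17
Smallest n/ν is H2SO4 → limiting reagent.
Pb consumed = (1/2) × 84.33 = 42.17 mol
Pb remaining = 48.75 − 42.17 = 6.580 mol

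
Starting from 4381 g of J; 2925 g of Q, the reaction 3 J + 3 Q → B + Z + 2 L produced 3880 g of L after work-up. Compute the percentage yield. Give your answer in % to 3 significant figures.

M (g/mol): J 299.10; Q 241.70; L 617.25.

n(J) = 4381 / 299.10 = 14.65 mol
n(Q) = 2925 / 241.70 = 12.10 mol
n/ν for J = 14.65/3 = 4.883
n/ν for Q = 12.10/3 = 4.033
Smallest n/ν is Q → limiting reagent.
theoretical n(L) = (2/3) × 12.10 = 8.067 mol → 4979 g
% yield = 3880 / 4979 × 100 = 77.93 %

77.9 %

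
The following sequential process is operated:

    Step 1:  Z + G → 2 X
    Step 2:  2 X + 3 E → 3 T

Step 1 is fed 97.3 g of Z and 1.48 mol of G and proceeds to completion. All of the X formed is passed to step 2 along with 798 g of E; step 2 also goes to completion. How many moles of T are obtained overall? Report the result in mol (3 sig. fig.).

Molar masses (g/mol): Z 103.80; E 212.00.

2.81 mol

Step 1:
n(Z) = 97.30 / 103.80 = 0.9374 mol
n(G) = 1.480 mol
n/ν → Z: 0.9374, G: 1.480; Z is limiting.
n(X) produced = (2/1) × 0.9374 = 1.875 mol
Step 2:
n(X) available = 1.875 mol
n(E) = 798.0 / 212.00 = 3.764 mol
n/ν → X: 0.9375, E: 1.255; X is limiting.
n(T) = (3/2) × 1.875 = 2.813 mol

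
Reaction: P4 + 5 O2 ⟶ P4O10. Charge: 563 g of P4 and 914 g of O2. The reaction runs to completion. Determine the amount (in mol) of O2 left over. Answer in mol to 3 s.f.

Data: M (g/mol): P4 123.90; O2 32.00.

5.84 mol

n(P4) = 563.0 / 123.90 = 4.544 mol
n(O2) = 914.0 / 32.00 = 28.56 mol
n/ν → P4: 4.544, O2: 5.712; P4 is limiting.
O2 consumed = (5/1) × 4.544 = 22.72 mol
O2 remaining = 28.56 − 22.72 = 5.840 mol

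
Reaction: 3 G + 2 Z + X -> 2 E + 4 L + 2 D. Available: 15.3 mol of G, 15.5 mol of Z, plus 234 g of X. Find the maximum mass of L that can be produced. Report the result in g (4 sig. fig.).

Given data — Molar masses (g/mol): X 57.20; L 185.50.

n(G) = 15.30 mol
n(Z) = 15.50 mol
n(X) = 234.0 / 57.20 = 4.091 mol
n/ν for G = 15.30/3 = 5.100
n/ν for Z = 15.50/2 = 7.750
n/ν for X = 4.091/1 = 4.091
Smallest n/ν is X → limiting reagent.
n(L) = (4/1) × 4.091 = 16.36 mol
mass = 16.36 × 185.50 = 3035 g

3035 g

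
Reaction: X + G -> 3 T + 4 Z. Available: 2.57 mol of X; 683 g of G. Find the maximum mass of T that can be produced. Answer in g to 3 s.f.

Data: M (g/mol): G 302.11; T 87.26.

592 g

n(X) = 2.570 mol
n(G) = 683.0 / 302.11 = 2.261 mol
n/ν → X: 2.570, G: 2.261; G is limiting.
n(T) = (3/1) × 2.261 = 6.783 mol
mass = 6.783 × 87.26 = 591.9 g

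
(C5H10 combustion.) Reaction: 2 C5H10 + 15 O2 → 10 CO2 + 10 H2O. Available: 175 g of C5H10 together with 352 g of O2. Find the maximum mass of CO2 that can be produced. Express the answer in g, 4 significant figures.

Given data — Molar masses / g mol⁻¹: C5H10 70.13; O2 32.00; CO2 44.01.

322.7 g

n(C5H10) = 175.0 / 70.13 = 2.495 mol
n(O2) = 352.0 / 32.00 = 11.00 mol
n/ν → C5H10: 1.248, O2: 0.7333; O2 is limiting.
n(CO2) = (10/15) × 11.00 = 7.333 mol
mass = 7.333 × 44.01 = 322.7 g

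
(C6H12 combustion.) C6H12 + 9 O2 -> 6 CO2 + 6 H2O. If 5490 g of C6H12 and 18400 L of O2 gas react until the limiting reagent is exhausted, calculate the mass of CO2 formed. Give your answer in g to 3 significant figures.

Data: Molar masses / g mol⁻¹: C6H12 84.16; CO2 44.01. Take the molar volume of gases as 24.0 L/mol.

17200 g

n(C6H12) = 5490 / 84.16 = 65.23 mol
n(O2) = 18400 / 24.0 = 766.7 mol
n/ν → C6H12: 65.23, O2: 85.19; C6H12 is limiting.
n(CO2) = (6/1) × 65.23 = 391.4 mol
mass = 391.4 × 44.01 = 17230 g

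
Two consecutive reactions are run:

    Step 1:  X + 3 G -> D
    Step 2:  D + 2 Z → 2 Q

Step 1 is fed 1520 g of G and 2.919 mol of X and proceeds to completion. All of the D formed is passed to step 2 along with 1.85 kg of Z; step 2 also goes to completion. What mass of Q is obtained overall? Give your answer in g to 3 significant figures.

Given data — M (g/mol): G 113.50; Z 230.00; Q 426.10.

Step 1:
n(G) = 1520 / 113.50 = 13.39 mol
n(X) = 2.919 mol
n/ν for G = 13.39/3 = 4.463
n/ν for X = 2.919/1 = 2.919
Smallest n/ν is X → limiting reagent.
n(D) produced = (1/1) × 2.919 = 2.919 mol
Step 2:
n(D) available = 2.919 mol
n(Z) = 1.850×1000 / 230.00 = 8.043 mol
n/ν for D = 2.919/1 = 2.919
n/ν for Z = 8.043/2 = 4.022
Smallest n/ν is D → limiting reagent.
n(Q) = (2/1) × 2.919 = 5.838 mol
mass = 5.838 × 426.10 = 2488 g

2490 g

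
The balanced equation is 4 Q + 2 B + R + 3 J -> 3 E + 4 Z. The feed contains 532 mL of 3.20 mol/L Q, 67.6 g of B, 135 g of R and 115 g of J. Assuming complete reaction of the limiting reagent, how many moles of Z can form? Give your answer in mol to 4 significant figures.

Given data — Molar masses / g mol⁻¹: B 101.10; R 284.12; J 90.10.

n(Q) = 3.20 × 532.0/1000 = 1.702 mol
n(B) = 67.60 / 101.10 = 0.6686 mol
n(R) = 135.0 / 284.12 = 0.4752 mol
n(J) = 115.0 / 90.10 = 1.276 mol
n/ν → Q: 0.4255, B: 0.3343, R: 0.4752, J: 0.4253; B is limiting.
n(Z) = (4/2) × 0.6686 = 1.337 mol

1.337 mol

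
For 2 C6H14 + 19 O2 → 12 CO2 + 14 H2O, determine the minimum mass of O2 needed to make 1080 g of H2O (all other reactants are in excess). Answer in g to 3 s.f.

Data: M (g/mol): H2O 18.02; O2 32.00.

n(H2O) = 1080 / 18.02 = 59.93 mol
n(O2) = (19/14) × 59.93 = 81.33 mol
mass = 81.33 × 32.00 = 2603 g

2600 g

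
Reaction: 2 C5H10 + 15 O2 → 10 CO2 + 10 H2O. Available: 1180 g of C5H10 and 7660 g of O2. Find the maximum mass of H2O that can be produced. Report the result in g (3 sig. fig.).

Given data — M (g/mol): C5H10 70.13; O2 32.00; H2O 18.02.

1520 g

n(C5H10) = 1180 / 70.13 = 16.83 mol
n(O2) = 7660 / 32.00 = 239.4 mol
n/ν for C5H10 = 16.83/2 = 8.415
n/ν for O2 = 239.4/15 = 15.96
Smallest n/ν is C5H10 → limiting reagent.
n(H2O) = (10/2) × 16.83 = 84.15 mol
mass = 84.15 × 18.02 = 1516 g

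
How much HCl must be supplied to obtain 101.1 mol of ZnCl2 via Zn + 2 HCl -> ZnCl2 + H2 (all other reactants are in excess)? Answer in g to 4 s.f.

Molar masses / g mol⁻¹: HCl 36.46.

n(ZnCl2) = 101.1 mol
n(HCl) = (2/1) × 101.1 = 202.2 mol
mass = 202.2 × 36.46 = 7372 g

7372 g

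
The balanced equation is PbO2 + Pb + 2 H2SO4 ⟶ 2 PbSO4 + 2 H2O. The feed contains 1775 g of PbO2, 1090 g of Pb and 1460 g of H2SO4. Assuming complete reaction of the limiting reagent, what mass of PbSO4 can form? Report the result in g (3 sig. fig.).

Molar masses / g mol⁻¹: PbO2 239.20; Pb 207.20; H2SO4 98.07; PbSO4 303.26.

3190 g

n(PbO2) = 1775 / 239.20 = 7.421 mol
n(Pb) = 1090 / 207.20 = 5.261 mol
n(H2SO4) = 1460 / 98.07 = 14.89 mol
n/ν → PbO2: 7.421, Pb: 5.261, H2SO4: 7.445; Pb is limiting.
n(PbSO4) = (2/1) × 5.261 = 10.52 mol
mass = 10.52 × 303.26 = 3190 g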